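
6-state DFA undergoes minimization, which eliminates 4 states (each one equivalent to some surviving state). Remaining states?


Original DFA: 6 states
Redundant states removed: 4
Minimized states = original - removed
= 6 - 4
= 2

2


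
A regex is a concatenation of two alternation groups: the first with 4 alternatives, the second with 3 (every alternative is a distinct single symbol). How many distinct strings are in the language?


First group: 4 alternatives
Second group: 3 alternatives
Concatenation: each choice from group 1 pairs with each from group 2
Total = 4 x 3 = 12

12


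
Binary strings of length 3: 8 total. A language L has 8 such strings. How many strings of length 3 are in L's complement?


Alphabet: {0,1}
String length: 3
Total strings of length 3 = 2^3 = 8
Strings in L = 8
Complement = total - |L|
= 8 - 8
= 0

0


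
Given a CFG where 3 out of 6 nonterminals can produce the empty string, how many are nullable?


Nonterminals: {S, A, B, C, D, E}
A nonterminal is nullable if it can derive epsilon
Counting nullable nonterminals: 3
Total nullable = 3

3


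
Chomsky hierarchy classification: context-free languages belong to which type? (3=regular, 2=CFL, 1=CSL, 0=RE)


Chomsky hierarchy levels:
  Type 3: Regular (DFA/NFA/regex)
  Type 2: Context-free (PDA)
  Type 1: Context-sensitive
  Type 0: Recursively enumerable (TM)
'context-free' corresponds to Type 2

2


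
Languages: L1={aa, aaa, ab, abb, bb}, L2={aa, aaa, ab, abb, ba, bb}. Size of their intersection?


L1 = {aa, aaa, ab, abb, bb}
L2 = {aa, aaa, ab, abb, ba, bb}
Checking each string in L1 against L2:
  'aa': in L2? Yes
  'aaa': in L2? Yes
  'ab': in L2? Yes
  'abb': in L2? Yes
  'bb': in L2? Yes
Intersection = {aa, aaa, ab, abb, bb}
|L1 ∩ L2| = 5

5


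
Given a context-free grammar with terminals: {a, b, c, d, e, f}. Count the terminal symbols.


Terminal symbols: a, b, c, d, e, f
Counting each: a (#1), b (#2), c (#3), d (#4), e (#5), f (#6)
Total = 6

6


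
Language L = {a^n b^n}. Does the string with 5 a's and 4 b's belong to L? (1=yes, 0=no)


Language requires equal numbers of a's and b's
PDA pushes for each 'a', pops for each 'b'
Number of a's = 5
Number of b's = 4
5 != 4 -> Reject

0


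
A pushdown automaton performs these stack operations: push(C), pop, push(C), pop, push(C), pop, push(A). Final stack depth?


Tracing stack operations:
  push(C) -> stack = [C], depth=1
  pop -> removed C, stack = [], depth=0
  push(C) -> stack = [C], depth=1
  pop -> removed C, stack = [], depth=0
  push(C) -> stack = [C], depth=1
  pop -> removed C, stack = [], depth=0
  push(A) -> stack = [A], depth=1
Final depth = 1

1


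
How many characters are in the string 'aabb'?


String: 'aabb'
Counting characters:
  'a' appears 2 time(s)
  'b' appears 2 time(s)
Total length = 2 + 2 = 4

4


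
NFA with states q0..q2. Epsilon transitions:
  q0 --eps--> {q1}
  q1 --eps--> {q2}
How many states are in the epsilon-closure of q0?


Starting from q0
Initialize closure = {q0}
Follow epsilon from q0 -> add q1
Follow epsilon from q1 -> add q2
Final closure: {q0, q1, q2}
Size = 3

3


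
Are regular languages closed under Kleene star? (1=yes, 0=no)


Regular languages are closed under:
- Union (DFA product construction)
- Intersection (DFA product construction)
- Complement (swap accept/reject states)
- Concatenation (NFA construction)
- Kleene star (NFA construction)
Kleene star is in this list
Therefore: closed

1


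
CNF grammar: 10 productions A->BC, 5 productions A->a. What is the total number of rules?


CNF allows two rule forms:
  A -> BC (binary): 10 rules
  A -> a (terminal): 5 rules
Total = 10 + 5 = 15

15


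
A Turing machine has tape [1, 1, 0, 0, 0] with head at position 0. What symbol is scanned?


Tape: [1, 1, 0, 0, 0]
Positions: 0 1 2 3 4
Values:    1 1 0 0 0
Head at position 0
tape[0] = 1

1


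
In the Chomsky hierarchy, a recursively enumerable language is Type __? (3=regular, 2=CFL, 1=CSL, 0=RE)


Chomsky hierarchy levels:
  Type 3: Regular (DFA/NFA/regex)
  Type 2: Context-free (PDA)
  Type 1: Context-sensitive
  Type 0: Recursively enumerable (TM)
'recursively enumerable' corresponds to Type 0

0


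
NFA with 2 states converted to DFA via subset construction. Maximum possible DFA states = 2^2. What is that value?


NFA has 2 states
Subset construction: each DFA state = subset of NFA states
Maximum subsets = 2^2
2^2 = 4

4


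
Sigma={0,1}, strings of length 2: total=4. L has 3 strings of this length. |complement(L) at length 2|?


Alphabet: {0,1}
String length: 2
Total strings of length 2 = 2^2 = 4
Strings in L = 3
Complement = total - |L|
= 4 - 3
= 1

1


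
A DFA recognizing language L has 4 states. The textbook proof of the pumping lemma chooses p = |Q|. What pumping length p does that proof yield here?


Pumping lemma for regular languages (standard proof):
Take p = |Q|, the number of DFA states.
Any string of length >= |Q| passes through |Q|+1 states while reading its first |Q| symbols,
so by pigeonhole some state repeats, giving the loop that can be pumped.
Here |Q| = 4
Therefore the proof uses p = 4

4


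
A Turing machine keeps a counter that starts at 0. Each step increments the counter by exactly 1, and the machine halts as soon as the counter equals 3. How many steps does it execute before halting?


Counter starts at 0. Counting sequence:
  Step 1: counter = 1
  Step 2: counter = 2
  Step 3: counter = 3
Counter reached 3 -> halt
Total steps = 3

3


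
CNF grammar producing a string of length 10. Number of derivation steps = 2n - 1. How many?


Chomsky Normal Form derivation:
String length n = 10
Each step either:
  - Splits a nonterminal into two (n-1 such steps)
  - Converts a nonterminal to terminal (n such steps)
Total = (n-1) + n = 2n - 1
= 2(10) - 1
= 20 - 1
= 19

19


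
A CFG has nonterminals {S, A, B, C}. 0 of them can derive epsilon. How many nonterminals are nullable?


Nonterminals: {S, A, B, C}
A nonterminal is nullable if it can derive epsilon
Counting nullable nonterminals: 0
Total nullable = 0

0


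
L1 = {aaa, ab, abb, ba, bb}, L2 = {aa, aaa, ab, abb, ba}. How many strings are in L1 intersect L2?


L1 = {aaa, ab, abb, ba, bb}
L2 = {aa, aaa, ab, abb, ba}
Checking each string in L1 against L2:
  'aaa': in L2? Yes
  'ab': in L2? Yes
  'abb': in L2? Yes
  'ba': in L2? Yes
  'bb': in L2? No
Intersection = {aaa, ab, abb, ba}
|L1 ∩ L2| = 4

4


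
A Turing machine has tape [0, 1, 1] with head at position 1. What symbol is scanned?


Tape: [0, 1, 1]
Positions: 0 1 2
Values:    0 1 1
Head at position 1
tape[1] = 1

1


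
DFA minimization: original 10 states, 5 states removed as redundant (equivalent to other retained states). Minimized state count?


Original DFA: 10 states
Redundant states removed: 5
Minimized states = original - removed
= 10 - 5
= 5

5


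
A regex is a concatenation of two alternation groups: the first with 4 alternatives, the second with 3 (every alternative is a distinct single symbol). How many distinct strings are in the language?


First group: 4 alternatives
Second group: 3 alternatives
Concatenation: each choice from group 1 pairs with each from group 2
Total = 4 x 3 = 12

12


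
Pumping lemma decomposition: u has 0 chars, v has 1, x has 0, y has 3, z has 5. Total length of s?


|s| = |u| + |v| + |x| + |y| + |z|
= 0 + 1 + 0 + 3 + 5
= 1 + 0 + 8
= 1 + 8
= 9

9


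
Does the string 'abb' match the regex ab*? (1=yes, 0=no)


Pattern: ab*
String: 'abb'
Pattern requires: exactly one 'a' followed by zero or more 'b's
First char is 'a' -> OK
Rest 'bb': all b's? Yes
Result: 1

1


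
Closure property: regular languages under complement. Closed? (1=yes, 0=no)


Regular languages are closed under:
- Union (DFA product construction)
- Intersection (DFA product construction)
- Complement (swap accept/reject states)
- Concatenation (NFA construction)
- Kleene star (NFA construction)
complement is in this list
Therefore: closed

1


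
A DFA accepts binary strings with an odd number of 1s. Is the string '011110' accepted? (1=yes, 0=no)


DFA has 2 states: q_even (start, accept=no) and q_odd
Processing string '011110' character by character:
  Position 0: read '0', 1-count=0 -> q_even (no change)
  Position 1: read '1', 1-count=1 -> q_odd
  Position 2: read '1', 1-count=2 -> q_even
  Position 3: read '1', 1-count=3 -> q_odd
  Position 4: read '1', 1-count=4 -> q_even
  Position 5: read '0', 1-count=4 -> q_even (no change)
Final state: q_even, total 1s = 4 (even); the DFA requires an odd count -> reject

0


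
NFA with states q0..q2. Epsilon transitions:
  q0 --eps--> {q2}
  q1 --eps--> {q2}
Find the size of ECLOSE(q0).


Starting from q0
Initialize closure = {q0}
Follow epsilon from q0 -> add q2
Final closure: {q0, q2}
Size = 2

2


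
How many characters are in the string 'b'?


String: 'b'
Counting characters:
  'b' appears 1 time(s)
Total length = 0 + 1 = 1

1


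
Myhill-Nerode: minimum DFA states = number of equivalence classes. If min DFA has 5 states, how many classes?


Myhill-Nerode theorem:
Number of equivalence classes = number of states in minimal DFA
Minimal DFA states = 5
Therefore equivalence classes = 5

5


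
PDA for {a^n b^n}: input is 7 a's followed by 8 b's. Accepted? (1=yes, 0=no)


Language requires equal numbers of a's and b's
PDA pushes for each 'a', pops for each 'b'
Number of a's = 7
Number of b's = 8
7 != 8 -> Reject

0


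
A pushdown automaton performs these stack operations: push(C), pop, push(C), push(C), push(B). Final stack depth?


Tracing stack operations:
  push(C) -> stack = [C], depth=1
  pop -> removed C, stack = [], depth=0
  push(C) -> stack = [C], depth=1
  push(C) -> stack = [C,C], depth=2
  push(B) -> stack = [C,C,B], depth=3
Final depth = 3

3


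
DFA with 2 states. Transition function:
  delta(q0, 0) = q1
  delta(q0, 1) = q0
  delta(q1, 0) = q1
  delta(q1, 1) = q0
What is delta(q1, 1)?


Looking up transition function:
delta(q1, 1) in the table
Row: q1, Column: 1
Result: q0

q0


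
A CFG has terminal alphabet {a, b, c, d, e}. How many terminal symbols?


Terminal symbols: a, b, c, d, e
Counting each: a (#1), b (#2), c (#3), d (#4), e (#5)
Total = 5

5


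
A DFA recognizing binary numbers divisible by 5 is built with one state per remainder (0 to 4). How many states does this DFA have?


Divisibility by 5 is tracked via the remainder mod 5: 0, 1, ..., 4
The construction assigns one state to each remainder
Number of remainders = 5

5


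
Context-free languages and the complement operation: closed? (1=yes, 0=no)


CFL closure properties:
  Closed under: union, concatenation, Kleene star
  NOT closed under: intersection, complement
Operation 'complement' is in not-closed list -> No (not closed)

0


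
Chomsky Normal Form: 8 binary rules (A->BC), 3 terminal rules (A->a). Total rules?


CNF allows two rule forms:
  A -> BC (binary): 8 rules
  A -> a (terminal): 3 rules
Total = 8 + 3 = 11

11


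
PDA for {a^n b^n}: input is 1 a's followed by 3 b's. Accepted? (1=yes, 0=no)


Language requires equal numbers of a's and b's
PDA pushes for each 'a', pops for each 'b'
Number of a's = 1
Number of b's = 3
1 != 3 -> Reject

0


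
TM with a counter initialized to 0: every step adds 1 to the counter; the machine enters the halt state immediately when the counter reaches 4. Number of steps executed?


Counter starts at 0. Counting sequence:
  Step 1: counter = 1
  Step 2: counter = 2
  Step 3: counter = 3
  Step 4: counter = 4
Counter reached 4 -> halt
Total steps = 4

4


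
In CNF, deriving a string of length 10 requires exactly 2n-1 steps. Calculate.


Chomsky Normal Form derivation:
String length n = 10
Each step either:
  - Splits a nonterminal into two (n-1 such steps)
  - Converts a nonterminal to terminal (n such steps)
Total = (n-1) + n = 2n - 1
= 2(10) - 1
= 20 - 1
= 19

19


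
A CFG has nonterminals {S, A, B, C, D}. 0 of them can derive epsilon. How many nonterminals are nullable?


Nonterminals: {S, A, B, C, D}
A nonterminal is nullable if it can derive epsilon
Counting nullable nonterminals: 0
Total nullable = 0

0


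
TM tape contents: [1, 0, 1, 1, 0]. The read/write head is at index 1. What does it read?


Tape: [1, 0, 1, 1, 0]
Positions: 0 1 2 3 4
Values:    1 0 1 1 0
Head at position 1
tape[1] = 0

0


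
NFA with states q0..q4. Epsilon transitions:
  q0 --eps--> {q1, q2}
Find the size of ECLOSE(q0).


Starting from q0
Initialize closure = {q0}
Follow epsilon from q0 -> add q1
Follow epsilon from q0 -> add q2
Final closure: {q0, q1, q2}
Size = 3

3


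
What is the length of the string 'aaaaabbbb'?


String: 'aaaaabbbb'
Counting characters:
  'a' appears 5 time(s)
  'b' appears 4 time(s)
Total length = 5 + 4 = 9

9


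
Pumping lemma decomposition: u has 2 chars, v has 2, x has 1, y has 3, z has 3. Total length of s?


|s| = |u| + |v| + |x| + |y| + |z|
= 2 + 2 + 1 + 3 + 3
= 4 + 1 + 6
= 5 + 6
= 11

11


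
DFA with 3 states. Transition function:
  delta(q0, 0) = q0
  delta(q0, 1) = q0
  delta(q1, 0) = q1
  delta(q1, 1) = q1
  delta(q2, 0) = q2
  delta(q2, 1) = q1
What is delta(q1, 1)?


Looking up transition function:
delta(q1, 1) in the table
Row: q1, Column: 1
Result: q1

q1


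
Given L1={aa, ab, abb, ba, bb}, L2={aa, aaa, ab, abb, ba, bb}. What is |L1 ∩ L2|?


L1 = {aa, ab, abb, ba, bb}
L2 = {aa, aaa, ab, abb, ba, bb}
Checking each string in L1 against L2:
  'aa': in L2? Yes
  'ab': in L2? Yes
  'abb': in L2? Yes
  'ba': in L2? Yes
  'bb': in L2? Yes
Intersection = {aa, ab, abb, ba, bb}
|L1 ∩ L2| = 5

5


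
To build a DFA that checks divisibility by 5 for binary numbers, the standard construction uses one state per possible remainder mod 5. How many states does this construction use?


Divisibility by 5 is tracked via the remainder mod 5: 0, 1, ..., 4
The construction assigns one state to each remainder
Number of remainders = 5

5


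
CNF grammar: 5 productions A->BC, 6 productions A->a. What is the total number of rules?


CNF allows two rule forms:
  A -> BC (binary): 5 rules
  A -> a (terminal): 6 rules
Total = 5 + 6 = 11

11


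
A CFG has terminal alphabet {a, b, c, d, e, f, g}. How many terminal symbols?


Terminal symbols: a, b, c, d, e, f, g
Counting each: a (#1), b (#2), c (#3), d (#4), e (#5), f (#6), g (#7)
Total = 7

7


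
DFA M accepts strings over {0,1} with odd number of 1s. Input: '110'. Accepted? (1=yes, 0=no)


DFA has 2 states: q_even (start, accept=no) and q_odd
Processing string '110' character by character:
  Position 0: read '1', 1-count=1 -> q_odd
  Position 1: read '1', 1-count=2 -> q_even
  Position 2: read '0', 1-count=2 -> q_even (no change)
Final state: q_even, total 1s = 2 (even); the DFA requires an odd count -> reject

0


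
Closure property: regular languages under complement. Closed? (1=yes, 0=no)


Regular languages are closed under:
- Union (DFA product construction)
- Intersection (DFA product construction)
- Complement (swap accept/reject states)
- Concatenation (NFA construction)
- Kleene star (NFA construction)
complement is in this list
Therefore: closed

1


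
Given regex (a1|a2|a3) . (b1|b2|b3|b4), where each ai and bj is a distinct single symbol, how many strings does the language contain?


First group: 3 alternatives
Second group: 4 alternatives
Concatenation: each choice from group 1 pairs with each from group 2
Total = 3 x 4 = 12

12


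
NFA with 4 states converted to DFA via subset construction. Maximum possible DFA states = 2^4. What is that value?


NFA has 4 states
Subset construction: each DFA state = subset of NFA states
Maximum subsets = 2^4
2^4 = 16

16


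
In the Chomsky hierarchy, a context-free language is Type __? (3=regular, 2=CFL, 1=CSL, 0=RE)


Chomsky hierarchy levels:
  Type 3: Regular (DFA/NFA/regex)
  Type 2: Context-free (PDA)
  Type 1: Context-sensitive
  Type 0: Recursively enumerable (TM)
'context-free' corresponds to Type 2

2


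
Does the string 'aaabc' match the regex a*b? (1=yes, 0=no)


Pattern: a*b
String: 'aaabc'
Pattern requires: zero or more 'a's followed by exactly one 'b'
Found 3 leading 'a's
Remaining: 'bc'
Remaining is not 'b' -> no match
Result: 0

0


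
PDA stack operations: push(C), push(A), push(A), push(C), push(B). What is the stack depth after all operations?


Tracing stack operations:
  push(C) -> stack = [C], depth=1
  push(A) -> stack = [C,A], depth=2
  push(A) -> stack = [C,A,A], depth=3
  push(C) -> stack = [C,A,A,C], depth=4
  push(B) -> stack = [C,A,A,C,B], depth=5
Final depth = 5

5


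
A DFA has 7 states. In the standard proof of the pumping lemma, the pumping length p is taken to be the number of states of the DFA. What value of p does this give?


Pumping lemma for regular languages (standard proof):
Take p = |Q|, the number of DFA states.
Any string of length >= |Q| passes through |Q|+1 states while reading its first |Q| symbols,
so by pigeonhole some state repeats, giving the loop that can be pumped.
Here |Q| = 7
Therefore the proof uses p = 7

7


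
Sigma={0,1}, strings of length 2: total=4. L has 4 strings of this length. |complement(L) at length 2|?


Alphabet: {0,1}
String length: 2
Total strings of length 2 = 2^2 = 4
Strings in L = 4
Complement = total - |L|
= 4 - 4
= 0

0


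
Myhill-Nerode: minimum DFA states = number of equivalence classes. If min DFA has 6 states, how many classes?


Myhill-Nerode theorem:
Number of equivalence classes = number of states in minimal DFA
Minimal DFA states = 6
Therefore equivalence classes = 6

6


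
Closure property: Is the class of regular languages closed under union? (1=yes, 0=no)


Regular languages are closed under all standard operations:
- Union: Yes (product construction)
- Intersection: Yes (product construction)
- Complement: Yes (swap accept/reject)
- Concatenation: Yes (NFA construction)
Operation: union -> Closed

1


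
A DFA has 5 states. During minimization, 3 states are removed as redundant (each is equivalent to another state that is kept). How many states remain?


Original DFA: 5 states
Redundant states removed: 3
Minimized states = original - removed
= 5 - 3
= 2

2


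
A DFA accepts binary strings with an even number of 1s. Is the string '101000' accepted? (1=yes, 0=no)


DFA has 2 states: q_even (start, accept=yes) and q_odd
Processing string '101000' character by character:
  Position 0: read '1', 1-count=1 -> q_odd
  Position 1: read '0', 1-count=1 -> q_odd (no change)
  Position 2: read '1', 1-count=2 -> q_even
  Position 3: read '0', 1-count=2 -> q_even (no change)
  Position 4: read '0', 1-count=2 -> q_even (no change)
  Position 5: read '0', 1-count=2 -> q_even (no change)
Final state: q_even, total 1s = 2 (even); the DFA requires an even count -> accept

1


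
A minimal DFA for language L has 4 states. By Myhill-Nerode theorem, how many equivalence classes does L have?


Myhill-Nerode theorem:
Number of equivalence classes = number of states in minimal DFA
Minimal DFA states = 4
Therefore equivalence classes = 4

4


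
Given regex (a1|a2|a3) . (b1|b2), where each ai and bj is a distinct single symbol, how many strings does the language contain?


First group: 3 alternatives
Second group: 2 alternatives
Concatenation: each choice from group 1 pairs with each from group 2
Total = 3 x 2 = 6

6


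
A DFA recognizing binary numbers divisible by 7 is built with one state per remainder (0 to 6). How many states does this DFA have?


Divisibility by 7 is tracked via the remainder mod 7: 0, 1, ..., 6
The construction assigns one state to each remainder
Number of remainders = 7

7


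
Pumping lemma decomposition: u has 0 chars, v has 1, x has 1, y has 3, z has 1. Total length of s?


|s| = |u| + |v| + |x| + |y| + |z|
= 0 + 1 + 1 + 3 + 1
= 1 + 1 + 4
= 2 + 4
= 6

6


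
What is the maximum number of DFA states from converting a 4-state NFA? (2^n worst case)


NFA has 4 states
Subset construction: each DFA state = subset of NFA states
Maximum subsets = 2^4
2^4 = 16

16


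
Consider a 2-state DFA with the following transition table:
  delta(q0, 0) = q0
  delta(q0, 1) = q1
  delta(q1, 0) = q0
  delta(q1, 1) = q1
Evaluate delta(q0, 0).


Looking up transition function:
delta(q0, 0) in the table
Row: q0, Column: 0
Result: q0

q0


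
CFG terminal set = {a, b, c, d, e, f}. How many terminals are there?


Terminal symbols: a, b, c, d, e, f
Counting each: a (#1), b (#2), c (#3), d (#4), e (#5), f (#6)
Total = 6

6


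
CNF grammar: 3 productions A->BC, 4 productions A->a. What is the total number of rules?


CNF allows two rule forms:
  A -> BC (binary): 3 rules
  A -> a (terminal): 4 rules
Total = 3 + 4 = 7

7


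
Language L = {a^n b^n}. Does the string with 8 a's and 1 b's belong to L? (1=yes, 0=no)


Language requires equal numbers of a's and b's
PDA pushes for each 'a', pops for each 'b'
Number of a's = 8
Number of b's = 1
8 != 1 -> Reject

0


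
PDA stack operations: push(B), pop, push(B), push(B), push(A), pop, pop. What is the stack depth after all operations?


Tracing stack operations:
  push(B) -> stack = [B], depth=1
  pop -> removed B, stack = [], depth=0
  push(B) -> stack = [B], depth=1
  push(B) -> stack = [B,B], depth=2
  push(A) -> stack = [B,B,A], depth=3
  pop -> removed A, stack = [B,B], depth=2
  pop -> removed B, stack = [B], depth=1
Final depth = 1

1


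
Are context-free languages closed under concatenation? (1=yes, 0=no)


CFL closure properties:
  Closed under: union, concatenation, Kleene star
  NOT closed under: intersection, complement
Operation 'concatenation' is in closed list -> Yes (closed)

1


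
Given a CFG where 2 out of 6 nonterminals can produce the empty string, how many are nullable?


Nonterminals: {S, A, B, C, D, E}
A nonterminal is nullable if it can derive epsilon
Counting nullable nonterminals: 2
Total nullable = 2

2


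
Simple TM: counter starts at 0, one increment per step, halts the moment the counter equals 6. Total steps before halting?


Counter starts at 0. Counting sequence:
  Step 1: counter = 1
  Step 2: counter = 2
  Step 3: counter = 3
  Step 4: counter = 4
  Step 5: counter = 5
  Step 6: counter = 6
Counter reached 6 -> halt
Total steps = 6

6


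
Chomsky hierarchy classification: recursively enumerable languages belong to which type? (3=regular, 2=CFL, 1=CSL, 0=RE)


Chomsky hierarchy levels:
  Type 3: Regular (DFA/NFA/regex)
  Type 2: Context-free (PDA)
  Type 1: Context-sensitive
  Type 0: Recursively enumerable (TM)
'recursively enumerable' corresponds to Type 0

0


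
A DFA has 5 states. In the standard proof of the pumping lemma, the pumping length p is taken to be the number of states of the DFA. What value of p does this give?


Pumping lemma for regular languages (standard proof):
Take p = |Q|, the number of DFA states.
Any string of length >= |Q| passes through |Q|+1 states while reading its first |Q| symbols,
so by pigeonhole some state repeats, giving the loop that can be pumped.
Here |Q| = 5
Therefore the proof uses p = 5

5


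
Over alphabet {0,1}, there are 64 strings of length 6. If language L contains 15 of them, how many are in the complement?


Alphabet: {0,1}
String length: 6
Total strings of length 6 = 2^6 = 64
Strings in L = 15
Complement = total - |L|
= 64 - 15
= 49

49


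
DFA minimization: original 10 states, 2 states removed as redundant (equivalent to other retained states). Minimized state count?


Original DFA: 10 states
Redundant states removed: 2
Minimized states = original - removed
= 10 - 2
= 8

8


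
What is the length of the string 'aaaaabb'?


String: 'aaaaabb'
Counting characters:
  'a' appears 5 time(s)
  'b' appears 2 time(s)
Total length = 5 + 2 = 7

7


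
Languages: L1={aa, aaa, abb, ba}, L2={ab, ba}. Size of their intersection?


L1 = {aa, aaa, abb, ba}
L2 = {ab, ba}
Checking each string in L1 against L2:
  'aa': in L2? No
  'aaa': in L2? No
  'abb': in L2? No
  'ba': in L2? Yes
Intersection = {ba}
|L1 ∩ L2| = 1

1


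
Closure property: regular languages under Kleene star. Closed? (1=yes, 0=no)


Regular languages are closed under:
- Union (DFA product construction)
- Intersection (DFA product construction)
- Complement (swap accept/reject states)
- Concatenation (NFA construction)
- Kleene star (NFA construction)
Kleene star is in this list
Therefore: closed

1


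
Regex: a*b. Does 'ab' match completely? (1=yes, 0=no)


Pattern: a*b
String: 'ab'
Pattern requires: zero or more 'a's followed by exactly one 'b'
Found 1 leading 'a's
Remaining: 'b'
Remaining is exactly 'b' -> match
Result: 1

1


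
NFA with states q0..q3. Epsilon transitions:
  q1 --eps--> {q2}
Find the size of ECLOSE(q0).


Starting from q0
Initialize closure = {q0}
q0 has no outgoing epsilon transitions -> nothing to add
Final closure: {q0}
Size = 1

1


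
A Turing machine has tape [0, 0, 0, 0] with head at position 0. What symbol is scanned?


Tape: [0, 0, 0, 0]
Positions: 0 1 2 3
Values:    0 0 0 0
Head at position 0
tape[0] = 0

0


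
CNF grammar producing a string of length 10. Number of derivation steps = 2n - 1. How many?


Chomsky Normal Form derivation:
String length n = 10
Each step either:
  - Splits a nonterminal into two (n-1 such steps)
  - Converts a nonterminal to terminal (n such steps)
Total = (n-1) + n = 2n - 1
= 2(10) - 1
= 20 - 1
= 19

19


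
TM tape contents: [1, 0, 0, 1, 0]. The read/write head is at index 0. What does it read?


Tape: [1, 0, 0, 1, 0]
Positions: 0 1 2 3 4
Values:    1 0 0 1 0
Head at position 0
tape[0] = 1

1


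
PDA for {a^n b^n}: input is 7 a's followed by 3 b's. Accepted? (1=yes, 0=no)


Language requires equal numbers of a's and b's
PDA pushes for each 'a', pops for each 'b'
Number of a's = 7
Number of b's = 3
7 != 3 -> Reject

0


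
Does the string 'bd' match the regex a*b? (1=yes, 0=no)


Pattern: a*b
String: 'bd'
Pattern requires: zero or more 'a's followed by exactly one 'b'
Found 0 leading 'a's
Remaining: 'bd'
Remaining is not 'b' -> no match
Result: 0

0


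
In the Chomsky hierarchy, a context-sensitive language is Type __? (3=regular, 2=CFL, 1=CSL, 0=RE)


Chomsky hierarchy levels:
  Type 3: Regular (DFA/NFA/regex)
  Type 2: Context-free (PDA)
  Type 1: Context-sensitive
  Type 0: Recursively enumerable (TM)
'context-sensitive' corresponds to Type 1

1


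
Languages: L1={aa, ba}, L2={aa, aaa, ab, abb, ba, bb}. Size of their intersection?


L1 = {aa, ba}
L2 = {aa, aaa, ab, abb, ba, bb}
Checking each string in L1 against L2:
  'aa': in L2? Yes
  'ba': in L2? Yes
Intersection = {aa, ba}
|L1 ∩ L2| = 2

2


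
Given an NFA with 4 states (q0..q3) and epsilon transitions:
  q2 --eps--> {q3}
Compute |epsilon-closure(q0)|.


Starting from q0
Initialize closure = {q0}
q0 has no outgoing epsilon transitions -> nothing to add
Final closure: {q0}
Size = 1

1


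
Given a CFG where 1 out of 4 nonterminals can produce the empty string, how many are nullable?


Nonterminals: {S, A, B, C}
A nonterminal is nullable if it can derive epsilon
Counting nullable nonterminals: 1
Total nullable = 1

1


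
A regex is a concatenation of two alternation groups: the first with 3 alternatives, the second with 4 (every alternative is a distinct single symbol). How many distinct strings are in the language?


First group: 3 alternatives
Second group: 4 alternatives
Concatenation: each choice from group 1 pairs with each from group 2
Total = 3 x 4 = 12

12


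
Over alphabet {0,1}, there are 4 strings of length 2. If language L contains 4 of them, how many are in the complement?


Alphabet: {0,1}
String length: 2
Total strings of length 2 = 2^2 = 4
Strings in L = 4
Complement = total - |L|
= 4 - 4
= 0

0


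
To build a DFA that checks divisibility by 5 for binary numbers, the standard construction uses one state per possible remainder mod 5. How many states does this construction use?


Divisibility by 5 is tracked via the remainder mod 5: 0, 1, ..., 4
The construction assigns one state to each remainder
Number of remainders = 5

5


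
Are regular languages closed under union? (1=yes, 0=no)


Regular languages are closed under:
- Union (DFA product construction)
- Intersection (DFA product construction)
- Complement (swap accept/reject states)
- Concatenation (NFA construction)
- Kleene star (NFA construction)
union is in this list
Therefore: closed

1


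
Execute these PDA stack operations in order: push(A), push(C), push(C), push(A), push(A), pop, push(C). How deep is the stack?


Tracing stack operations:
  push(A) -> stack = [A], depth=1
  push(C) -> stack = [A,C], depth=2
  push(C) -> stack = [A,C,C], depth=3
  push(A) -> stack = [A,C,C,A], depth=4
  push(A) -> stack = [A,C,C,A,A], depth=5
  pop -> removed A, stack = [A,C,C,A], depth=4
  push(C) -> stack = [A,C,C,A,C], depth=5
Final depth = 5

5


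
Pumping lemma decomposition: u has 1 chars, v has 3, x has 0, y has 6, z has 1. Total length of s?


|s| = |u| + |v| + |x| + |y| + |z|
= 1 + 3 + 0 + 6 + 1
= 4 + 0 + 7
= 4 + 7
= 11

11


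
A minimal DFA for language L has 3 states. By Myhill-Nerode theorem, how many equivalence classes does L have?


Myhill-Nerode theorem:
Number of equivalence classes = number of states in minimal DFA
Minimal DFA states = 3
Therefore equivalence classes = 3

3


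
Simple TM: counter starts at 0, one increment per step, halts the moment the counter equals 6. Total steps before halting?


Counter starts at 0. Counting sequence:
  Step 1: counter = 1
  Step 2: counter = 2
  Step 3: counter = 3
  Step 4: counter = 4
  Step 5: counter = 5
  Step 6: counter = 6
Counter reached 6 -> halt
Total steps = 6

6


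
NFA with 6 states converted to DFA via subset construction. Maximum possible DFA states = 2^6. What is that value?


NFA has 6 states
Subset construction: each DFA state = subset of NFA states
Maximum subsets = 2^6
2^6 = 64

64


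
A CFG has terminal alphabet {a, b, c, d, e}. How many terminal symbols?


Terminal symbols: a, b, c, d, e
Counting each: a (#1), b (#2), c (#3), d (#4), e (#5)
Total = 5

5


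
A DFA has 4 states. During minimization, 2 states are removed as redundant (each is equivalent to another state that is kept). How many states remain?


Original DFA: 4 states
Redundant states removed: 2
Minimized states = original - removed
= 4 - 2
= 2

2


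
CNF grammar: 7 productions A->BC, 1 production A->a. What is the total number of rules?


CNF allows two rule forms:
  A -> BC (binary): 7 rules
  A -> a (terminal): 1 rule
Total = 7 + 1 = 8

8


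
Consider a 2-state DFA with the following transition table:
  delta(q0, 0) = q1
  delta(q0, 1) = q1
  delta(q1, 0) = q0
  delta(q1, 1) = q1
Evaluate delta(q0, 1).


Looking up transition function:
delta(q0, 1) in the table
Row: q0, Column: 1
Result: q1

q1


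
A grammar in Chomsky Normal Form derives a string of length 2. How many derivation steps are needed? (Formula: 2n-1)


Chomsky Normal Form derivation:
String length n = 2
Each step either:
  - Splits a nonterminal into two (n-1 such steps)
  - Converts a nonterminal to terminal (n such steps)
Total = (n-1) + n = 2n - 1
= 2(2) - 1
= 4 - 1
= 3

3


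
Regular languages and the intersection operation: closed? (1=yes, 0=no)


Regular languages are closed under all standard operations:
- Union: Yes (product construction)
- Intersection: Yes (product construction)
- Complement: Yes (swap accept/reject)
- Concatenation: Yes (NFA construction)
Operation: intersection -> Closed

1


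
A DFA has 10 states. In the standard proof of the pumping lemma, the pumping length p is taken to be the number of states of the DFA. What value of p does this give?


Pumping lemma for regular languages (standard proof):
Take p = |Q|, the number of DFA states.
Any string of length >= |Q| passes through |Q|+1 states while reading its first |Q| symbols,
so by pigeonhole some state repeats, giving the loop that can be pumped.
Here |Q| = 10
Therefore the proof uses p = 10

10


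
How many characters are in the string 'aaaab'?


String: 'aaaab'
Counting characters:
  'a' appears 4 time(s)
  'b' appears 1 time(s)
Total length = 4 + 1 = 5

5


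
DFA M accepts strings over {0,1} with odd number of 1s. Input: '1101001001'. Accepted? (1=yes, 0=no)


DFA has 2 states: q_even (start, accept=no) and q_odd
Processing string '1101001001' character by character:
  Position 0: read '1', 1-count=1 -> q_odd
  Position 1: read '1', 1-count=2 -> q_even
  Position 2: read '0', 1-count=2 -> q_even (no change)
  Position 3: read '1', 1-count=3 -> q_odd
  Position 4: read '0', 1-count=3 -> q_odd (no change)
  Position 5: read '0', 1-count=3 -> q_odd (no change)
  Position 6: read '1', 1-count=4 -> q_even
  Position 7: read '0', 1-count=4 -> q_even (no change)
  Position 8: read '0', 1-count=4 -> q_even (no change)
  Position 9: read '1', 1-count=5 -> q_odd
Final state: q_odd, total 1s = 5 (odd); the DFA requires an odd count -> accept

1


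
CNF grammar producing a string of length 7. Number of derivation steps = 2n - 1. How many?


Chomsky Normal Form derivation:
String length n = 7
Each step either:
  - Splits a nonterminal into two (n-1 such steps)
  - Converts a nonterminal to terminal (n such steps)
Total = (n-1) + n = 2n - 1
= 2(7) - 1
= 14 - 1
= 13

13


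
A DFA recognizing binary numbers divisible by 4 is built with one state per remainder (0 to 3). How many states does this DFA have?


Divisibility by 4 is tracked via the remainder mod 4: 0, 1, ..., 3
The construction assigns one state to each remainder
Number of remainders = 4

4


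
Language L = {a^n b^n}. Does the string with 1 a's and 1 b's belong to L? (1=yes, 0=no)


Language requires equal numbers of a's and b's
PDA pushes for each 'a', pops for each 'b'
Number of a's = 1
Number of b's = 1
1 == 1 -> Accept

1


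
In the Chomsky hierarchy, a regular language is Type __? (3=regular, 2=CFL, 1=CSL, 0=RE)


Chomsky hierarchy levels:
  Type 3: Regular (DFA/NFA/regex)
  Type 2: Context-free (PDA)
  Type 1: Context-sensitive
  Type 0: Recursively enumerable (TM)
'regular' corresponds to Type 3

3


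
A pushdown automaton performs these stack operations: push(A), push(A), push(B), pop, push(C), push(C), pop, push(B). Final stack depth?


Tracing stack operations:
  push(A) -> stack = [A], depth=1
  push(A) -> stack = [A,A], depth=2
  push(B) -> stack = [A,A,B], depth=3
  pop -> removed B, stack = [A,A], depth=2
  push(C) -> stack = [A,A,C], depth=3
  push(C) -> stack = [A,A,C,C], depth=4
  pop -> removed C, stack = [A,A,C], depth=3
  push(B) -> stack = [A,A,C,B], depth=4
Final depth = 4

4


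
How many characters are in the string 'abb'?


String: 'abb'
Counting characters:
  'a' appears 1 time(s)
  'b' appears 2 time(s)
Total length = 1 + 2 = 3

3


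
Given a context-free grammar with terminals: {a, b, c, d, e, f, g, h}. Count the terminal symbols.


Terminal symbols: a, b, c, d, e, f, g, h
Counting each: a (#1), b (#2), c (#3), d (#4), e (#5), f (#6), g (#7), h (#8)
Total = 8

8


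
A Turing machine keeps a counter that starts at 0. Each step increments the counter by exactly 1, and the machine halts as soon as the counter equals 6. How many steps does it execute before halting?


Counter starts at 0. Counting sequence:
  Step 1: counter = 1
  Step 2: counter = 2
  Step 3: counter = 3
  Step 4: counter = 4
  Step 5: counter = 5
  Step 6: counter = 6
Counter reached 6 -> halt
Total steps = 6

6


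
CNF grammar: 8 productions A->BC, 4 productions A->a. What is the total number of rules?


CNF allows two rule forms:
  A -> BC (binary): 8 rules
  A -> a (terminal): 4 rules
Total = 8 + 4 = 12

12


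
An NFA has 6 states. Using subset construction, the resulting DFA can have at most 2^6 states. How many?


NFA has 6 states
Subset construction: each DFA state = subset of NFA states
Maximum subsets = 2^6
2^6 = 64

64


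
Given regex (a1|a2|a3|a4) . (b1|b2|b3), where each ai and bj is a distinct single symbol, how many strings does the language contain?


First group: 4 alternatives
Second group: 3 alternatives
Concatenation: each choice from group 1 pairs with each from group 2
Total = 4 x 3 = 12

12


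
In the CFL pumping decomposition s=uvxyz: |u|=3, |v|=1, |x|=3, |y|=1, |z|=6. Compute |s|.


|s| = |u| + |v| + |x| + |y| + |z|
= 3 + 1 + 3 + 1 + 6
= 4 + 3 + 7
= 7 + 7
= 14

14


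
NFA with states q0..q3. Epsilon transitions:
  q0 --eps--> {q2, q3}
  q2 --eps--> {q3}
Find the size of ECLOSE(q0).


Starting from q0
Initialize closure = {q0}
Follow epsilon from q0 -> add q2
Follow epsilon from q0 -> add q3
Final closure: {q0, q2, q3}
Size = 3

3


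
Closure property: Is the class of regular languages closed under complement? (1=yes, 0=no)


Regular languages are closed under all standard operations:
- Union: Yes (product construction)
- Intersection: Yes (product construction)
- Complement: Yes (swap accept/reject)
- Concatenation: Yes (NFA construction)
Operation: complement -> Closed

1


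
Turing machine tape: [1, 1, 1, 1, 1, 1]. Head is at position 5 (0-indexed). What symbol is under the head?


Tape: [1, 1, 1, 1, 1, 1]
Positions: 0 1 2 3 4 5
Values:    1 1 1 1 1 1
Head at position 5
tape[5] = 1

1


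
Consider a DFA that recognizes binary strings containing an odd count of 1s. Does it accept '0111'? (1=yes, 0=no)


DFA has 2 states: q_even (start, accept=no) and q_odd
Processing string '0111' character by character:
  Position 0: read '0', 1-count=0 -> q_even (no change)
  Position 1: read '1', 1-count=1 -> q_odd
  Position 2: read '1', 1-count=2 -> q_even
  Position 3: read '1', 1-count=3 -> q_odd
Final state: q_odd, total 1s = 3 (odd); the DFA requires an odd count -> accept

1


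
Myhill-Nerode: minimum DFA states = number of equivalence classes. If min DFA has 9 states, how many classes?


Myhill-Nerode theorem:
Number of equivalence classes = number of states in minimal DFA
Minimal DFA states = 9
Therefore equivalence classes = 9

9


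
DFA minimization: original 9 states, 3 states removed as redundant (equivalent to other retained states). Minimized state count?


Original DFA: 9 states
Redundant states removed: 3
Minimized states = original - removed
= 9 - 3
= 6

6


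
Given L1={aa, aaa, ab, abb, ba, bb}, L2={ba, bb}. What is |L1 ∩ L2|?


L1 = {aa, aaa, ab, abb, ba, bb}
L2 = {ba, bb}
Checking each string in L1 against L2:
  'aa': in L2? No
  'aaa': in L2? No
  'ab': in L2? No
  'abb': in L2? No
  'ba': in L2? Yes
  'bb': in L2? Yes
Intersection = {ba, bb}
|L1 ∩ L2| = 2

2


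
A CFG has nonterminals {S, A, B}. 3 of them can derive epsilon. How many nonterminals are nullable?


Nonterminals: {S, A, B}
A nonterminal is nullable if it can derive epsilon
Counting nullable nonterminals: 3
Total nullable = 3

3


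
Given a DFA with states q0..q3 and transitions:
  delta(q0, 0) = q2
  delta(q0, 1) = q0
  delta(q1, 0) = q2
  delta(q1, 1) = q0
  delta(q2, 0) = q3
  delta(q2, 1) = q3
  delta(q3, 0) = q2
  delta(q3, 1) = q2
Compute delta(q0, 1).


Looking up transition function:
delta(q0, 1) in the table
Row: q0, Column: 1
Result: q0

q0


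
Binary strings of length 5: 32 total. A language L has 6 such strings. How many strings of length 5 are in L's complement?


Alphabet: {0,1}
String length: 5
Total strings of length 5 = 2^5 = 32
Strings in L = 6
Complement = total - |L|
= 32 - 6
= 26

26


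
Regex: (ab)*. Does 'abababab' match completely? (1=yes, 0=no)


Pattern: (ab)*
String: 'abababab'
Pattern requires: zero or more repetitions of 'ab'
Pairs: ['ab', 'ab', 'ab', 'ab']
All pairs are 'ab'? Yes
Result: 1

1


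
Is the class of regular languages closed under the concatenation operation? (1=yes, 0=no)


Regular languages are closed under:
- Union (DFA product construction)
- Intersection (DFA product construction)
- Complement (swap accept/reject states)
- Concatenation (NFA construction)
- Kleene star (NFA construction)
concatenation is in this list
Therefore: closed

1
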